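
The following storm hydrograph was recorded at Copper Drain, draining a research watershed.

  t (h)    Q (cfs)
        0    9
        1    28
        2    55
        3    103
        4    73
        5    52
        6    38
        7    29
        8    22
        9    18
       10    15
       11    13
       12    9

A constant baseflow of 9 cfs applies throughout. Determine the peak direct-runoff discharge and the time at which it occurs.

Subtracting baseflow gives direct-runoff ordinates: 0.0, 19.0, 46.0, 94.0, 64.0, 43.0, 29.0, 20.0, 13.0, 9.0, 6.0, 4.0, 0.0 cfs.
The maximum is 94.0 cfs, occurring at the reading for t = 3 h.

Q_p = 94.0 cfs at t = 3 h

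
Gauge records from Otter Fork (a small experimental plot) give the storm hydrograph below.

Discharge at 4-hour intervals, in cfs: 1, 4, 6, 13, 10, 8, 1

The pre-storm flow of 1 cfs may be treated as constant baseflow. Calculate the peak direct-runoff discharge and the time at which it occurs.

Subtracting baseflow gives direct-runoff ordinates: 0.0, 3.0, 5.0, 12.0, 9.0, 7.0, 0.0 cfs.
The maximum is 12.0 cfs, occurring at the reading for t = 12 h.

Q_p = 12.0 cfs at t = 12 h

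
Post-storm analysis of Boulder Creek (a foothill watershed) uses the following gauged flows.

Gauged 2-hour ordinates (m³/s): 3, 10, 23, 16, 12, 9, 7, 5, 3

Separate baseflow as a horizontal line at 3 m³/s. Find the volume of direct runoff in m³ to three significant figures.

Direct-runoff ordinates (Q − Q_b): 0.0, 7.0, 20.0, 13.0, 9.0, 6.0, 4.0, 2.0, 0.0 m³/s.
ΣQ_DR = 61.00 m³/s.
With Δt = 2 h = 7200 s, V = ΣQ_DR · Δt = 61.00 × 7200 = 4.39 × 10^5 m³.

V ≈ 4.39 × 10^5 m³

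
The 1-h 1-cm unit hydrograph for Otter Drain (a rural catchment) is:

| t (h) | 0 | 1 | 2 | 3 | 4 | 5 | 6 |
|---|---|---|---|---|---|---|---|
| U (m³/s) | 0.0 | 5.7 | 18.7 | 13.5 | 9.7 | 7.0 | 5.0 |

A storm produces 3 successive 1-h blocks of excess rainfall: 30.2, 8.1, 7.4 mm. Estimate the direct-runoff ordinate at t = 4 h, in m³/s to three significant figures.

Q ≈ 54.1 m³/s

By discrete convolution, Q_j = Σ (P_i / 10 mm) · U_{j−i}.
At t = 4 h (j=4): Q = (30.2/10)·9.7 + (8.1/10)·13.5 + (7.4/10)·18.7 = 54.1 m³/s.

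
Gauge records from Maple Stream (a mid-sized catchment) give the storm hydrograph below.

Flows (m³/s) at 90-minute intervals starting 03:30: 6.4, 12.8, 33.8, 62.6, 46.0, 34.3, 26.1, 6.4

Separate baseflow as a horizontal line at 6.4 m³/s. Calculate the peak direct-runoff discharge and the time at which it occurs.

Subtracting baseflow gives direct-runoff ordinates: 0.0, 6.4, 27.4, 56.2, 39.6, 27.9, 19.7, 0.0 m³/s.
The maximum is 56.2 m³/s, occurring at the reading for t = 08:00.

Q_p = 56.2 m³/s at t = 08:00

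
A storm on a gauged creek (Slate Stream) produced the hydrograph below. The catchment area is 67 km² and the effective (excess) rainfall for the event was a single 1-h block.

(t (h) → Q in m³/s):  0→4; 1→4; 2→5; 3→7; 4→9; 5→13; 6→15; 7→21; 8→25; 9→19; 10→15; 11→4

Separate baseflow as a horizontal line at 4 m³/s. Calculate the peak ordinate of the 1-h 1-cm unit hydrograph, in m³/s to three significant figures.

Direct runoff: 0.0, 0.0, 1.0, 3.0, 5.0, 9.0, 11.0, 17.0, 21.0, 15.0, 11.0, 0.0 m³/s; ΣQ_DR = 93.00 m³/s, peak = 21.0 m³/s.
Runoff depth d = ΣQ_DR·Δt / A = 93.00 × 3600 / (67 km²) = 4.997 mm.
The 1-cm UH is the DRH scaled by (10 mm)/d, so U_p = 21.0 × 10/4.997 = 42.0 m³/s.

U_p ≈ 42.0 m³/s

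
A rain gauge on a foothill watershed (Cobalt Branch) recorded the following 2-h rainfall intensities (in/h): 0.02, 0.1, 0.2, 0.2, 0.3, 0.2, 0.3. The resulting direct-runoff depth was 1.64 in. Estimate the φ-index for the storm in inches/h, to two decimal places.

φ ≈ 0.08 in/h

Only the 6 blocks with intensity above φ contribute runoff: 0.1, 0.2, 0.2, 0.3, 0.2, 0.3 in/h.
Σ(I−φ)·Δt = d  ⇒  (0.1+0.2+0.2+0.3+0.2+0.3 − 6φ)·2 = 1.64
φ = (1.300 − 1.64/2) / 6 = 0.08 in/h.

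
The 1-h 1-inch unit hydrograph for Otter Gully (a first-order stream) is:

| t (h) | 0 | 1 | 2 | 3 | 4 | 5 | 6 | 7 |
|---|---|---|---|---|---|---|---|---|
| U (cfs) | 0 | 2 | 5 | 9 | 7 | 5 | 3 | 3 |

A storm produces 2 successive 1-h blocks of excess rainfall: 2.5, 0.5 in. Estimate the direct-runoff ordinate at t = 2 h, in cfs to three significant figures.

Q ≈ 13.5 cfs

By discrete convolution, Q_j = Σ (P_i / 1 in) · U_{j−i}.
At t = 2 h (j=2): Q = (2.5/1)·5 + (0.5/1)·2 = 13.5 cfs.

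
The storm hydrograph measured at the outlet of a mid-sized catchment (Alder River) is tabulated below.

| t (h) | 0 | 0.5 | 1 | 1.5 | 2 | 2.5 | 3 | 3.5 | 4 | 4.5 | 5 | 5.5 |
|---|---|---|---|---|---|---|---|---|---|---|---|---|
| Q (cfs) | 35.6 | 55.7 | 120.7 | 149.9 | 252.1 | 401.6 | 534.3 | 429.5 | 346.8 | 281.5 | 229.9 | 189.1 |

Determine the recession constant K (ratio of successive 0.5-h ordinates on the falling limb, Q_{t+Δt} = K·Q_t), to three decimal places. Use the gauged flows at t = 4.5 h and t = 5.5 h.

Using the recession-limb readings at t = 4.5 h and t = 5.5 h: Q falls from 281.5 to 189.1 cfs over 2 intervals.
K = (Q₂/Q₁)^(1/2) = (189.1/281.5)^(1/2) = 0.820.

K ≈ 0.820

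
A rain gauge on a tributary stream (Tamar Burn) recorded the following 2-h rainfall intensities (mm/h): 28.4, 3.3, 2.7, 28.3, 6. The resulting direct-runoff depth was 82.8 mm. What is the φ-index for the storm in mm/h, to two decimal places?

Only the 2 blocks with intensity above φ contribute runoff: 28.4, 28.3 mm/h.
Σ(I−φ)·Δt = d  ⇒  (28.4+28.3 − 2φ)·2 = 82.8
φ = (56.70 − 82.8/2) / 2 = 7.65 mm/h.

φ ≈ 7.65 mm/h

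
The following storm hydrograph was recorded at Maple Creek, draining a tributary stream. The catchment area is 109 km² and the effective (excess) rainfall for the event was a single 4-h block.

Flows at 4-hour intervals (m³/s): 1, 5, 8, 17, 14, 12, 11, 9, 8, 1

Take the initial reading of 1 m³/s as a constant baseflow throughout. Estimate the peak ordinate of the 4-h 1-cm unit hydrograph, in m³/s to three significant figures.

U_p ≈ 15.9 m³/s

Direct runoff: 0.0, 4.0, 7.0, 16.0, 13.0, 11.0, 10.0, 8.0, 7.0, 0.0 m³/s; ΣQ_DR = 76.00 m³/s, peak = 16.0 m³/s.
Runoff depth d = ΣQ_DR·Δt / A = 76.00 × 14400 / (109 km²) = 10.04 mm.
The 1-cm UH is the DRH scaled by (10 mm)/d, so U_p = 16.0 × 10/10.04 = 15.9 m³/s.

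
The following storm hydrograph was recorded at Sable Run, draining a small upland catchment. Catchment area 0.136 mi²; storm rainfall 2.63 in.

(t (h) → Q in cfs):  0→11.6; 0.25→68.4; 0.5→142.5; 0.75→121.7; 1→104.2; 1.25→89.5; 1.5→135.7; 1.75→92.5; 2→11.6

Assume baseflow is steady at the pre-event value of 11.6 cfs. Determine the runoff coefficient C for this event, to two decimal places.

C ≈ 0.73

ΣQ_DR = 673.3 cfs; V = ΣQ_DR·Δt = 6.060 × 10^5 ft³.
Runoff depth d = V / A = 1.918 in.
C = d / P = 1.918 / 2.63 = 0.73.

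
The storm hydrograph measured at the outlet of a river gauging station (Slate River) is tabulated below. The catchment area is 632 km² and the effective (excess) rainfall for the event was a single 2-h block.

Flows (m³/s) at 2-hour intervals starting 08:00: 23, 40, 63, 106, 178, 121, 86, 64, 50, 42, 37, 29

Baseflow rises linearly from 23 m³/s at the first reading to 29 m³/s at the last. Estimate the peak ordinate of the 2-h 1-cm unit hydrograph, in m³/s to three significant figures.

Direct runoff: 0.00, 16.45, 38.91, 81.36, 152.82, 95.27, 59.73, 37.18, 22.64, 14.09, 8.55, 0.00 m³/s; ΣQ_DR = 527.0 m³/s, peak = 152.82 m³/s.
Runoff depth d = ΣQ_DR·Δt / A = 527.0 × 7200 / (632 km²) = 6.004 mm.
The 1-cm UH is the DRH scaled by (10 mm)/d, so U_p = 152.82 × 10/6.004 = 255 m³/s.

U_p ≈ 255 m³/s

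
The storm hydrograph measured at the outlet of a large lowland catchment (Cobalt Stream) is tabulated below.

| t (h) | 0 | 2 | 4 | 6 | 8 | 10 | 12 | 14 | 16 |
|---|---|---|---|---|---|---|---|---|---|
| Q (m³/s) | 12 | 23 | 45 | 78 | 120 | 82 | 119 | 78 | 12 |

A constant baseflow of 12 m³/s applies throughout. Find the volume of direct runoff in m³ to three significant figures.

V ≈ 3.32 × 10^6 m³

Direct-runoff ordinates (Q − Q_b): 0.0, 11.0, 33.0, 66.0, 108.0, 70.0, 107.0, 66.0, 0.0 m³/s.
ΣQ_DR = 461.0 m³/s.
With Δt = 2 h = 7200 s, V = ΣQ_DR · Δt = 461.0 × 7200 = 3.32 × 10^6 m³.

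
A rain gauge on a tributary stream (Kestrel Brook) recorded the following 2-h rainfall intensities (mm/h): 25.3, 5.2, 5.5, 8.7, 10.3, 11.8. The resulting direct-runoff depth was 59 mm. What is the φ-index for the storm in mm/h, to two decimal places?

Only the 4 blocks with intensity above φ contribute runoff: 25.3, 8.7, 10.3, 11.8 mm/h.
Σ(I−φ)·Δt = d  ⇒  (25.3+8.7+10.3+11.8 − 4φ)·2 = 59
φ = (56.10 − 59/2) / 4 = 6.65 mm/h.

φ ≈ 6.65 mm/h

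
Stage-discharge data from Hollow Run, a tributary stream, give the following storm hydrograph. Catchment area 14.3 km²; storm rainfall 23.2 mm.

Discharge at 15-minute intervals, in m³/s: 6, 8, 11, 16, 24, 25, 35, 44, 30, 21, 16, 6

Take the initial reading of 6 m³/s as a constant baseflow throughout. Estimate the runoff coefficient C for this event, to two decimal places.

C ≈ 0.46

ΣQ_DR = 170.0 m³/s; V = ΣQ_DR·Δt = 1.530 × 10^5 m³.
Runoff depth d = V / A = 10.70 mm.
C = d / P = 10.70 / 23.2 = 0.46.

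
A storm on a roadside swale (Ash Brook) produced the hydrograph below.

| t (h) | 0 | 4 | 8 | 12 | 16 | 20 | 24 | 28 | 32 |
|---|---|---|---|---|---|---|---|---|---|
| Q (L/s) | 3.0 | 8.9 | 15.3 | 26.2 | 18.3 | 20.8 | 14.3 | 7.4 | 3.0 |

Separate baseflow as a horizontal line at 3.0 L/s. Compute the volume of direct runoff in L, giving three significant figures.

Direct-runoff ordinates (Q − Q_b): 0.0, 5.9, 12.3, 23.2, 15.3, 17.8, 11.3, 4.4, 0.0 L/s.
ΣQ_DR = 90.20 L/s.
With Δt = 4 h = 14400 s, V = ΣQ_DR · Δt = 90.20 × 14400 = 1.30 × 10^6 L.

V ≈ 1.30 × 10^6 L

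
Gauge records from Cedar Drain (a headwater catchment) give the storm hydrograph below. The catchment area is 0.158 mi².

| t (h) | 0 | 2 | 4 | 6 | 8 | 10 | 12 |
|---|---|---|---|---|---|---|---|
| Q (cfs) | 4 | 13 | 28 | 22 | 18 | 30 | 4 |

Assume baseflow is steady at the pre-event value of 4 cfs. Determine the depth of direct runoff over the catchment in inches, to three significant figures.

Direct runoff: 0.0, 9.0, 24.0, 18.0, 14.0, 26.0, 0.0 cfs; ΣQ_DR = 91.00 cfs.
V = ΣQ_DR · Δt = 91.00 × 7200 s = 6.552 × 10^5 ft³.
Over A = 0.158 mi², depth = V / A = 1.78 in.

d ≈ 1.78 in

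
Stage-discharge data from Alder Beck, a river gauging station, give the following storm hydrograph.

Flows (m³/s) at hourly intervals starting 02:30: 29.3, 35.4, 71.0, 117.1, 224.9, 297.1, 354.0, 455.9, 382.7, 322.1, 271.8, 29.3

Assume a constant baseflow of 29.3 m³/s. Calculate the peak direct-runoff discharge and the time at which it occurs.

Q_p = 426.6 m³/s at t = 09:30

Subtracting baseflow gives direct-runoff ordinates: 0.0, 6.1, 41.7, 87.8, 195.6, 267.8, 324.7, 426.6, 353.4, 292.8, 242.5, 0.0 m³/s.
The maximum is 426.6 m³/s, occurring at the reading for t = 09:30.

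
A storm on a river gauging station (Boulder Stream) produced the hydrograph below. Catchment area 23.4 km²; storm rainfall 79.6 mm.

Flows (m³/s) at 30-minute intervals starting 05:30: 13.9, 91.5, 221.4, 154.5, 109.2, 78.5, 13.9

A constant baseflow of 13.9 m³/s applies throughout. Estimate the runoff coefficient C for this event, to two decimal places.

ΣQ_DR = 585.6 m³/s; V = ΣQ_DR·Δt = 1.054 × 10^6 m³.
Runoff depth d = V / A = 45.05 mm.
C = d / P = 45.05 / 79.6 = 0.57.

C ≈ 0.57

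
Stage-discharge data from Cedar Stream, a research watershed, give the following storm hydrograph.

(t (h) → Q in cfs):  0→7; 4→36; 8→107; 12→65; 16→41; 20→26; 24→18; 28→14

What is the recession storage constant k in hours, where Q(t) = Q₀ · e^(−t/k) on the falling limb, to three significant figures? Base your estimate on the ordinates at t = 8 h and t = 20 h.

k ≈ 8.48 h

On the falling limb, Q drops from 107 to 26 cfs between t = 8 h and t = 20 h (Δt = 12 h).
k = −Δt / ln(Q₂/Q₁) = −12 / ln(26/107) = 8.48 h.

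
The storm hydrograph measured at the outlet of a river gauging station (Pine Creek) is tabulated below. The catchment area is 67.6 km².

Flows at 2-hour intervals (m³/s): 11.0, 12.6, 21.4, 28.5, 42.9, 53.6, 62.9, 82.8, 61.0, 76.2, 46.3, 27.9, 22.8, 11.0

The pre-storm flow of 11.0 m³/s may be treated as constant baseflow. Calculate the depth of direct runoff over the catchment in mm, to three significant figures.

d ≈ 43.3 mm

Direct runoff: 0.0, 1.6, 10.4, 17.5, 31.9, 42.6, 51.9, 71.8, 50.0, 65.2, 35.3, 16.9, 11.8, 0.0 m³/s; ΣQ_DR = 406.9 m³/s.
V = ΣQ_DR · Δt = 406.9 × 7200 s = 2.930 × 10^6 m³.
Over A = 67.6 km², depth = V / A = 43.3 mm.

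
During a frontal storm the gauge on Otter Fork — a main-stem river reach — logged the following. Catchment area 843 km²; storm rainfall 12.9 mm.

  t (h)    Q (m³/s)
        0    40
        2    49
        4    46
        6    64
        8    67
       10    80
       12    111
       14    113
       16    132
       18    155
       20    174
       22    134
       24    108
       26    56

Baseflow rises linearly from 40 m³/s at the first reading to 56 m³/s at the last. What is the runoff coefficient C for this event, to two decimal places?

ΣQ_DR = 657.0 m³/s; V = ΣQ_DR·Δt = 4.730 × 10^6 m³.
Runoff depth d = V / A = 5.611 mm.
C = d / P = 5.611 / 12.9 = 0.43.

C ≈ 0.43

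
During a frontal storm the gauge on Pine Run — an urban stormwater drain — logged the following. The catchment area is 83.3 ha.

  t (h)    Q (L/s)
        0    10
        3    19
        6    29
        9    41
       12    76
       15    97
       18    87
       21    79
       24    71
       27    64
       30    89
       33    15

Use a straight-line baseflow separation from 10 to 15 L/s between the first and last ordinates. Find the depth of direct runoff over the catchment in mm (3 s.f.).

d ≈ 6.83 mm

Direct runoff: 0.00, 8.55, 18.09, 29.64, 64.18, 84.73, 74.27, 65.82, 57.36, 49.91, 74.45, 0.00 L/s; ΣQ_DR = 527.0 L/s.
V = ΣQ_DR · Δt = 527.0 × 10800 s = 5.692 × 10^6 L.
Over A = 83.3 ha, depth = V / A = 6.83 mm.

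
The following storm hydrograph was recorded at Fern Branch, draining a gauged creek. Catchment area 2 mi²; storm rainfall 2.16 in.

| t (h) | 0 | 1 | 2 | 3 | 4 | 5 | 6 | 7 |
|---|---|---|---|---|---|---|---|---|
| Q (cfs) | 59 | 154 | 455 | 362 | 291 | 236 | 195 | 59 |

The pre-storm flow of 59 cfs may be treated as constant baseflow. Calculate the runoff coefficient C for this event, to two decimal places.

ΣQ_DR = 1339 cfs; V = ΣQ_DR·Δt = 4.820 × 10^6 ft³.
Runoff depth d = V / A = 1.037 in.
C = d / P = 1.037 / 2.16 = 0.48.

C ≈ 0.48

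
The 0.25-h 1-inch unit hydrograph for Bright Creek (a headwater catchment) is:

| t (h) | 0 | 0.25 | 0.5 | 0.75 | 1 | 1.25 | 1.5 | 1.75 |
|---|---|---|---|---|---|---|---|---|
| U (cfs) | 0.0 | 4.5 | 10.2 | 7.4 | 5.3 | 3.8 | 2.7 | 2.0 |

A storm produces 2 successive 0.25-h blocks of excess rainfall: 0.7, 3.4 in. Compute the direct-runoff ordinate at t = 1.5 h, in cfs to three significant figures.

Q ≈ 14.8 cfs

By discrete convolution, Q_j = Σ (P_i / 1 in) · U_{j−i}.
At t = 1.5 h (j=6): Q = (0.7/1)·2.7 + (3.4/1)·3.8 = 14.8 cfs.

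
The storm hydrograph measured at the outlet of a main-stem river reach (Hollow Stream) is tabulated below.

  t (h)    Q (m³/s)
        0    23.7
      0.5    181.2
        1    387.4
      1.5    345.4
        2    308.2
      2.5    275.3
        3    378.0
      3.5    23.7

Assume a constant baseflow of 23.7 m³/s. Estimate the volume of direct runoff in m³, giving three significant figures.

Direct-runoff ordinates (Q − Q_b): 0.0, 157.5, 363.7, 321.7, 284.5, 251.6, 354.3, 0.0 m³/s.
ΣQ_DR = 1733 m³/s.
With Δt = 0.5 h = 1800 s, V = ΣQ_DR · Δt = 1733 × 1800 = 3.12 × 10^6 m³.

V ≈ 3.12 × 10^6 m³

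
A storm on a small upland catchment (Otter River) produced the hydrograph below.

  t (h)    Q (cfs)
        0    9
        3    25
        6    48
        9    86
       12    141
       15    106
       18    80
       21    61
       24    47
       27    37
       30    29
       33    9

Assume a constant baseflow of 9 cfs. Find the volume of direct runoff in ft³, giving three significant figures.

V ≈ 6.16 × 10^6 ft³

Direct-runoff ordinates (Q − Q_b): 0.0, 16.0, 39.0, 77.0, 132.0, 97.0, 71.0, 52.0, 38.0, 28.0, 20.0, 0.0 cfs.
ΣQ_DR = 570.0 cfs.
With Δt = 3 h = 10800 s, V = ΣQ_DR · Δt = 570.0 × 10800 = 6.16 × 10^6 ft³.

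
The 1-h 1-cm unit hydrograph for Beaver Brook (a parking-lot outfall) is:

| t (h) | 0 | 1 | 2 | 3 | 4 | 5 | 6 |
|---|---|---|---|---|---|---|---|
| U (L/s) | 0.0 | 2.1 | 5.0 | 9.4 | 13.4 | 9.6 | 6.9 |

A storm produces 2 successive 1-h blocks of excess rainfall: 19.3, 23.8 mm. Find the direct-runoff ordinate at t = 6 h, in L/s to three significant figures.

Q ≈ 36.2 L/s

By discrete convolution, Q_j = Σ (P_i / 10 mm) · U_{j−i}.
At t = 6 h (j=6): Q = (19.3/10)·6.9 + (23.8/10)·9.6 = 36.2 L/s.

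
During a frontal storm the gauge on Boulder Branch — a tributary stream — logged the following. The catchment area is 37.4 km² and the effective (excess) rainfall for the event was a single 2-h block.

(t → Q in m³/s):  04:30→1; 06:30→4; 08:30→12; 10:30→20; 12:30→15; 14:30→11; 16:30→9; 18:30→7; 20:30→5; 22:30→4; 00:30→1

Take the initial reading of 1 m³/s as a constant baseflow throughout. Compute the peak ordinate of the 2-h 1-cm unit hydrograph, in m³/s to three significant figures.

U_p ≈ 12.7 m³/s

Direct runoff: 0.0, 3.0, 11.0, 19.0, 14.0, 10.0, 8.0, 6.0, 4.0, 3.0, 0.0 m³/s; ΣQ_DR = 78.00 m³/s, peak = 19.0 m³/s.
Runoff depth d = ΣQ_DR·Δt / A = 78.00 × 7200 / (37.4 km²) = 15.02 mm.
The 1-cm UH is the DRH scaled by (10 mm)/d, so U_p = 19.0 × 10/15.02 = 12.7 m³/s.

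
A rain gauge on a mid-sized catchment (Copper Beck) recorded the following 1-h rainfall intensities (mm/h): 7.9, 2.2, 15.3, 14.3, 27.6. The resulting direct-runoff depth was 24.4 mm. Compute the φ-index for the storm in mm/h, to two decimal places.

φ ≈ 10.93 mm/h

Only the 3 blocks with intensity above φ contribute runoff: 15.3, 14.3, 27.6 mm/h.
Σ(I−φ)·Δt = d  ⇒  (15.3+14.3+27.6 − 3φ)·1 = 24.4
φ = (57.20 − 24.4/1) / 3 = 10.93 mm/h.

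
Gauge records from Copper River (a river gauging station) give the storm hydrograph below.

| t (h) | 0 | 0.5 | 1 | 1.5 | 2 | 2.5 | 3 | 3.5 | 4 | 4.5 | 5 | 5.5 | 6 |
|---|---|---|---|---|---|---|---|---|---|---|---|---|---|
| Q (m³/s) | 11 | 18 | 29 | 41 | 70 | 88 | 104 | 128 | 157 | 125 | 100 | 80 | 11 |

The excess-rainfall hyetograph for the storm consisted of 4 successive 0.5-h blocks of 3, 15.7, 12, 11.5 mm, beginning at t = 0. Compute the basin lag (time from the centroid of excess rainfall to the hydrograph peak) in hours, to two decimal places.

t_L ≈ 2.87 h

Centroid of excess rainfall: t_c = Σ P_i·t̄_i / ΣP_i = 1.1291 h (block centres at 0.25, 0.75, 1.25, 1.75 h).
Hydrograph peak occurs at t = 4 h, so basin lag t_L = 4 − 1.1291 = 2.87 h.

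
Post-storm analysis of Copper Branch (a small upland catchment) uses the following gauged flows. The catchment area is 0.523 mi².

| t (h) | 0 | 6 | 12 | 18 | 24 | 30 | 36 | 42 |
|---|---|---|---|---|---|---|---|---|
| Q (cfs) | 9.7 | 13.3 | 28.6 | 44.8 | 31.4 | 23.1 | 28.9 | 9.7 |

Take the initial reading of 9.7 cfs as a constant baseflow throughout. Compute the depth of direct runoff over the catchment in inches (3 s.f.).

Direct runoff: 0.0, 3.6, 18.9, 35.1, 21.7, 13.4, 19.2, 0.0 cfs; ΣQ_DR = 111.9 cfs.
V = ΣQ_DR · Δt = 111.9 × 21600 s = 2.417 × 10^6 ft³.
Over A = 0.523 mi², depth = V / A = 1.99 in.

d ≈ 1.99 in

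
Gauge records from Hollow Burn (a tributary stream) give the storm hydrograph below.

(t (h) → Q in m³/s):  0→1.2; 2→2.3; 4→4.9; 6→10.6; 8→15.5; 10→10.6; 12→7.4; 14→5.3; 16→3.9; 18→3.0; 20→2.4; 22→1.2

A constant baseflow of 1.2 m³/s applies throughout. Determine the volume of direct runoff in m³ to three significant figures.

Direct-runoff ordinates (Q − Q_b): 0.0, 1.1, 3.7, 9.4, 14.3, 9.4, 6.2, 4.1, 2.7, 1.8, 1.2, 0.0 m³/s.
ΣQ_DR = 53.90 m³/s.
With Δt = 2 h = 7200 s, V = ΣQ_DR · Δt = 53.90 × 7200 = 3.88 × 10^5 m³.

V ≈ 3.88 × 10^5 m³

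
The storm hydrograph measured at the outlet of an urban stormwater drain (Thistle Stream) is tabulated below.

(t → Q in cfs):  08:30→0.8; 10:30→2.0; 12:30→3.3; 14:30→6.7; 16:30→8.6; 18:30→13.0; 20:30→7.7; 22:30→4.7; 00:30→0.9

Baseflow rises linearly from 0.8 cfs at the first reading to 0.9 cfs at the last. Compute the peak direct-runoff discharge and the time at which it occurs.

Subtracting baseflow gives direct-runoff ordinates: 0.00, 1.19, 2.48, 5.86, 7.75, 12.14, 6.83, 3.81, 0.00 cfs.
The maximum is 12.14 cfs, occurring at the reading for t = 18:30.

Q_p = 12.14 cfs at t = 18:30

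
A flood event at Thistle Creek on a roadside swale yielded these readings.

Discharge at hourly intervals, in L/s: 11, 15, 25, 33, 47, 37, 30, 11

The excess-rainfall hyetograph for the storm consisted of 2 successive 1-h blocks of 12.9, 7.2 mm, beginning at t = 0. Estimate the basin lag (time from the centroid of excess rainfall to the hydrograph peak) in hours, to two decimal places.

Centroid of excess rainfall: t_c = Σ P_i·t̄_i / ΣP_i = 0.8582 h (block centres at 0.5, 1.5 h).
Hydrograph peak occurs at t = 4 h, so basin lag t_L = 4 − 0.8582 = 3.14 h.

t_L ≈ 3.14 h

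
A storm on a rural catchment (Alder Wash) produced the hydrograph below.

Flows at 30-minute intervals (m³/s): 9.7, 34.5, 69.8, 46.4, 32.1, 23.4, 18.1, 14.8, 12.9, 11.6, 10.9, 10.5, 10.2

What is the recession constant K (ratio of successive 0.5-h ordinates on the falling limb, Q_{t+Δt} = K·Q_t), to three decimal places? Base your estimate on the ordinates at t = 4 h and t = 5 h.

Using the recession-limb readings at t = 4 h and t = 5 h: Q falls from 12.9 to 10.9 m³/s over 2 intervals.
K = (Q₂/Q₁)^(1/2) = (10.9/12.9)^(1/2) = 0.919.

K ≈ 0.919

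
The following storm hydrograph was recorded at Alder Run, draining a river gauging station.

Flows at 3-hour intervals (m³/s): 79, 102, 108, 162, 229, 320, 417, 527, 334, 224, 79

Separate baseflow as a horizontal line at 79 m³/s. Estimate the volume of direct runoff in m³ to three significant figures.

V ≈ 1.85 × 10^7 m³

Direct-runoff ordinates (Q − Q_b): 0.0, 23.0, 29.0, 83.0, 150.0, 241.0, 338.0, 448.0, 255.0, 145.0, 0.0 m³/s.
ΣQ_DR = 1712 m³/s.
With Δt = 3 h = 10800 s, V = ΣQ_DR · Δt = 1712 × 10800 = 1.85 × 10^7 m³.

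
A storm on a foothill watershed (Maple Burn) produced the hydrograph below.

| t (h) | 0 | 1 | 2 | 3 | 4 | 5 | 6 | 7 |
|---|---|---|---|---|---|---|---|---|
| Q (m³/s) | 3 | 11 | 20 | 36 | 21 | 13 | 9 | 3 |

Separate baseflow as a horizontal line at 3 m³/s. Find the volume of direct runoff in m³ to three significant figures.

Direct-runoff ordinates (Q − Q_b): 0.0, 8.0, 17.0, 33.0, 18.0, 10.0, 6.0, 0.0 m³/s.
ΣQ_DR = 92.00 m³/s.
With Δt = 1 h = 3600 s, V = ΣQ_DR · Δt = 92.00 × 3600 = 3.31 × 10^5 m³.

V ≈ 3.31 × 10^5 m³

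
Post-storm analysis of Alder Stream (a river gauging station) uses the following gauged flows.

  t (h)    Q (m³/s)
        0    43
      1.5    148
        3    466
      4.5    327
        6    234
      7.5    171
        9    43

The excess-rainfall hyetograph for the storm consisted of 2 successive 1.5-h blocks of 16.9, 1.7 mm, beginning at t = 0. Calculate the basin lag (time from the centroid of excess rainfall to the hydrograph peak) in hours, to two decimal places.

t_L ≈ 2.11 h

Centroid of excess rainfall: t_c = Σ P_i·t̄_i / ΣP_i = 0.8871 h (block centres at 0.75, 2.25 h).
Hydrograph peak occurs at t = 3 h, so basin lag t_L = 3 − 0.8871 = 2.11 h.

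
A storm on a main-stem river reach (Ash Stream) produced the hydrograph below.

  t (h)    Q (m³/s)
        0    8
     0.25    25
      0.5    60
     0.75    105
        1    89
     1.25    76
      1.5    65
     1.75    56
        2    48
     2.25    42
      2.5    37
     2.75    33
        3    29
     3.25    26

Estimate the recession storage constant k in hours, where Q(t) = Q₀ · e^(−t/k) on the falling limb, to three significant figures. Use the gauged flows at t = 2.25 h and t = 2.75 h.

On the falling limb, Q drops from 42 to 33 m³/s between t = 2.25 h and t = 2.75 h (Δt = 0.5 h).
k = −Δt / ln(Q₂/Q₁) = −0.5 / ln(33/42) = 2.07 h.

k ≈ 2.07 h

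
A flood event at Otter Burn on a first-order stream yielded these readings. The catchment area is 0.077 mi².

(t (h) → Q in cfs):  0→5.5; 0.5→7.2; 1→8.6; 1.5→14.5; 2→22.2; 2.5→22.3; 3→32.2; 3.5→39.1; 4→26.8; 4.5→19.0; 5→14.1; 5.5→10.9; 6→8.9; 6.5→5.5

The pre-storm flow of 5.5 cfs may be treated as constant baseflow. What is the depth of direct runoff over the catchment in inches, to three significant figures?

Direct runoff: 0.0, 1.7, 3.1, 9.0, 16.7, 16.8, 26.7, 33.6, 21.3, 13.5, 8.6, 5.4, 3.4, 0.0 cfs; ΣQ_DR = 159.8 cfs.
V = ΣQ_DR · Δt = 159.8 × 1800 s = 2.876 × 10^5 ft³.
Over A = 0.077 mi², depth = V / A = 1.61 in.

d ≈ 1.61 in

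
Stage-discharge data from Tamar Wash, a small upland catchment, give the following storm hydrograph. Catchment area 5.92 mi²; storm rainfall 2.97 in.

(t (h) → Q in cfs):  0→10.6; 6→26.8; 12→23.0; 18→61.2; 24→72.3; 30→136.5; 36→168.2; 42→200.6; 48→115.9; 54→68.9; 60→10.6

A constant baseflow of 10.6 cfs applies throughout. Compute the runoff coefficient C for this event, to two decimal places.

ΣQ_DR = 778.0 cfs; V = ΣQ_DR·Δt = 1.680 × 10^7 ft³.
Runoff depth d = V / A = 1.222 in.
C = d / P = 1.222 / 2.97 = 0.41.

C ≈ 0.41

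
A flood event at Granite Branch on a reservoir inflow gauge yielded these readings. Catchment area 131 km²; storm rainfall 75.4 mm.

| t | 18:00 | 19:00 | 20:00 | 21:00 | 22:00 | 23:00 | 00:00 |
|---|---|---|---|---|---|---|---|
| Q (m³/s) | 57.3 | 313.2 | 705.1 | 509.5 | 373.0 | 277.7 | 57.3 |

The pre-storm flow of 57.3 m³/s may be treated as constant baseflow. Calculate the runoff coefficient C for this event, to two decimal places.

C ≈ 0.69

ΣQ_DR = 1892 m³/s; V = ΣQ_DR·Δt = 6.811 × 10^6 m³.
Runoff depth d = V / A = 51.99 mm.
C = d / P = 51.99 / 75.4 = 0.69.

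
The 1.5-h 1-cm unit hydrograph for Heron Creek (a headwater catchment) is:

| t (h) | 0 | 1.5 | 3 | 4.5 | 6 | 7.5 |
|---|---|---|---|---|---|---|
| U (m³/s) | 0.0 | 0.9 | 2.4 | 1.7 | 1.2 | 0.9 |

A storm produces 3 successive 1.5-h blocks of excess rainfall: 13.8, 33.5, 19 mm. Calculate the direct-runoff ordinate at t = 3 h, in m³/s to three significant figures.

Q ≈ 6.33 m³/s

By discrete convolution, Q_j = Σ (P_i / 10 mm) · U_{j−i}.
At t = 3 h (j=2): Q = (13.8/10)·2.4 + (33.5/10)·0.9 + (19/10)·0.0 = 6.33 m³/s.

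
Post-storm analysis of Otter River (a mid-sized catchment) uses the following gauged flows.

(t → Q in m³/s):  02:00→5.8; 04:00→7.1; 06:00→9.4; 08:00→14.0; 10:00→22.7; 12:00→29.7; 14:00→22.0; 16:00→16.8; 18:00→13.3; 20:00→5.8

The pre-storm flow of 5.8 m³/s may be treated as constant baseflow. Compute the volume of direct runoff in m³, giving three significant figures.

Direct-runoff ordinates (Q − Q_b): 0.0, 1.3, 3.6, 8.2, 16.9, 23.9, 16.2, 11.0, 7.5, 0.0 m³/s.
ΣQ_DR = 88.60 m³/s.
With Δt = 2 h = 7200 s, V = ΣQ_DR · Δt = 88.60 × 7200 = 6.38 × 10^5 m³.

V ≈ 6.38 × 10^5 m³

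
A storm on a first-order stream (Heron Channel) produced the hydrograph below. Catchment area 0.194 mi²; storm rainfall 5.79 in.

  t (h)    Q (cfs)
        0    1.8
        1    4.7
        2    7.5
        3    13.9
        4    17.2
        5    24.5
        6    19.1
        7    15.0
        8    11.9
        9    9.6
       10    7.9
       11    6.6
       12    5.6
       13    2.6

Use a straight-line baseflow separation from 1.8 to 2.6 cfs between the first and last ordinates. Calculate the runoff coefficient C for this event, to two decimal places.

ΣQ_DR = 117.1 cfs; V = ΣQ_DR·Δt = 4.216 × 10^5 ft³.
Runoff depth d = V / A = 0.9353 in.
C = d / P = 0.9353 / 5.79 = 0.16.

C ≈ 0.16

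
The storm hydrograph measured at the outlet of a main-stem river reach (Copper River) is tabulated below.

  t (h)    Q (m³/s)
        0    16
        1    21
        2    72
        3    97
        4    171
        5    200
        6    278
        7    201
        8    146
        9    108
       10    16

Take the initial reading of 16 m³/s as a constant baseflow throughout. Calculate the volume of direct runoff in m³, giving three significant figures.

Direct-runoff ordinates (Q − Q_b): 0.0, 5.0, 56.0, 81.0, 155.0, 184.0, 262.0, 185.0, 130.0, 92.0, 0.0 m³/s.
ΣQ_DR = 1150 m³/s.
With Δt = 1 h = 3600 s, V = ΣQ_DR · Δt = 1150 × 3600 = 4.14 × 10^6 m³.

V ≈ 4.14 × 10^6 m³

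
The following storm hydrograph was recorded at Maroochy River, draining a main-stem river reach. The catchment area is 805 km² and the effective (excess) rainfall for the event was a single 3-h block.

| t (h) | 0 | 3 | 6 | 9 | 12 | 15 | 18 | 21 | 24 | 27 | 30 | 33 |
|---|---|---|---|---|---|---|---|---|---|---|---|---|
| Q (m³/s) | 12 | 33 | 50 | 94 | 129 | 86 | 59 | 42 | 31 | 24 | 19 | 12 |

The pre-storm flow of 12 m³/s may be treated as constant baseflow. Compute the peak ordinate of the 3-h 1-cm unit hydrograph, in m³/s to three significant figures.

Direct runoff: 0.0, 21.0, 38.0, 82.0, 117.0, 74.0, 47.0, 30.0, 19.0, 12.0, 7.0, 0.0 m³/s; ΣQ_DR = 447.0 m³/s, peak = 117.0 m³/s.
Runoff depth d = ΣQ_DR·Δt / A = 447.0 × 10800 / (805 km²) = 5.997 mm.
The 1-cm UH is the DRH scaled by (10 mm)/d, so U_p = 117.0 × 10/5.997 = 195 m³/s.

U_p ≈ 195 m³/s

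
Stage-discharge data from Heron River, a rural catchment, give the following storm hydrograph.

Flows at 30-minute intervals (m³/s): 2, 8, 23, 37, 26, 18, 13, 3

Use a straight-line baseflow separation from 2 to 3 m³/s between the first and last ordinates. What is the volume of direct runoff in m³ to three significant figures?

V ≈ 1.98 × 10^5 m³

Direct-runoff ordinates (Q − Q_b): 0.00, 5.86, 20.71, 34.57, 23.43, 15.29, 10.14, 0.00 m³/s.
ΣQ_DR = 110.0 m³/s.
With Δt = 0.5 h = 1800 s, V = ΣQ_DR · Δt = 110.0 × 1800 = 1.98 × 10^5 m³.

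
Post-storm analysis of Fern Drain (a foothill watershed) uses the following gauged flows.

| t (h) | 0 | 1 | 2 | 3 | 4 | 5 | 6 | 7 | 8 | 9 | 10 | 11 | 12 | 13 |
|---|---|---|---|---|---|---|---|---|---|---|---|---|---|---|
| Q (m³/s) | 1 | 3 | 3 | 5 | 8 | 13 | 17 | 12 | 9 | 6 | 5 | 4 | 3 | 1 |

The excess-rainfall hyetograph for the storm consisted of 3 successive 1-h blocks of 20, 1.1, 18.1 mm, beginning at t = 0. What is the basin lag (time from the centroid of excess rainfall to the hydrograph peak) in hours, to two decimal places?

Centroid of excess rainfall: t_c = Σ P_i·t̄_i / ΣP_i = 1.4515 h (block centres at 0.5, 1.5, 2.5 h).
Hydrograph peak occurs at t = 6 h, so basin lag t_L = 6 − 1.4515 = 4.55 h.

t_L ≈ 4.55 h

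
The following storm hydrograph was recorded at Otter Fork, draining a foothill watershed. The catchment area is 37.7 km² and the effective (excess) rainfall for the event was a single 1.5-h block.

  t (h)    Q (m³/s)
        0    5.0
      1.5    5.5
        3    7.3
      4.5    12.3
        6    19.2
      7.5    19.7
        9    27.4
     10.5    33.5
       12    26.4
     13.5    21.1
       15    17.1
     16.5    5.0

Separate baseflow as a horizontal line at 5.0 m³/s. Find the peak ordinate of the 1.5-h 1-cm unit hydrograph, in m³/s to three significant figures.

U_p ≈ 14.3 m³/s

Direct runoff: 0.0, 0.5, 2.3, 7.3, 14.2, 14.7, 22.4, 28.5, 21.4, 16.1, 12.1, 0.0 m³/s; ΣQ_DR = 139.5 m³/s, peak = 28.5 m³/s.
Runoff depth d = ΣQ_DR·Δt / A = 139.5 × 5400 / (37.7 km²) = 19.98 mm.
The 1-cm UH is the DRH scaled by (10 mm)/d, so U_p = 28.5 × 10/19.98 = 14.3 m³/s.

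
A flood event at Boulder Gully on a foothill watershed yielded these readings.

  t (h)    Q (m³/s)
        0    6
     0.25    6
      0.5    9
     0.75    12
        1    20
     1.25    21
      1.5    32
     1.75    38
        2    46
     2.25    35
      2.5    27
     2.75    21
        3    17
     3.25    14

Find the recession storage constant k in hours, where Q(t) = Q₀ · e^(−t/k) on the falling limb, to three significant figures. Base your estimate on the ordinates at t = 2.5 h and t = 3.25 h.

k ≈ 1.14 h

On the falling limb, Q drops from 27 to 14 m³/s between t = 2.5 h and t = 3.25 h (Δt = 0.75 h).
k = −Δt / ln(Q₂/Q₁) = −0.75 / ln(14/27) = 1.14 h.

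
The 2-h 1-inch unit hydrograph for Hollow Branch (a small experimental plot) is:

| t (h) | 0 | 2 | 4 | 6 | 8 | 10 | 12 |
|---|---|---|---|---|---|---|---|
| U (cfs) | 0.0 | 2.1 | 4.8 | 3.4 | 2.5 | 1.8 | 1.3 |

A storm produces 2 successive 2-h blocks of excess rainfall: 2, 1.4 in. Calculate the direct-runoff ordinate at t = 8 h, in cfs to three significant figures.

Q ≈ 9.76 cfs

By discrete convolution, Q_j = Σ (P_i / 1 in) · U_{j−i}.
At t = 8 h (j=4): Q = (2/1)·2.5 + (1.4/1)·3.4 = 9.76 cfs.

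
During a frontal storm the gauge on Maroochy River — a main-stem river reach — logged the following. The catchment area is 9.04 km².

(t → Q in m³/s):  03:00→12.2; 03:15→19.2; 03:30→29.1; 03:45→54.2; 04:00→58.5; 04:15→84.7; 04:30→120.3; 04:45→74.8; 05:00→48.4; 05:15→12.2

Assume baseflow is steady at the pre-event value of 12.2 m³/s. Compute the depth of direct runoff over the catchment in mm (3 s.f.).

d ≈ 39.0 mm

Direct runoff: 0.0, 7.0, 16.9, 42.0, 46.3, 72.5, 108.1, 62.6, 36.2, 0.0 m³/s; ΣQ_DR = 391.6 m³/s.
V = ΣQ_DR · Δt = 391.6 × 900 s = 3.524 × 10^5 m³.
Over A = 9.04 km², depth = V / A = 39.0 mm.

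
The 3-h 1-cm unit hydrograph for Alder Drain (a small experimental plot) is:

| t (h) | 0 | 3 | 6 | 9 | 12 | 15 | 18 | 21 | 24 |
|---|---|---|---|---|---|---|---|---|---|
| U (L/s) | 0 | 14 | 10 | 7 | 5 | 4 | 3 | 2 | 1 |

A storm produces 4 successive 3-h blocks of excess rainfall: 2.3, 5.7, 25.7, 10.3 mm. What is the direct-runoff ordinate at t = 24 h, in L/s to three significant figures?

By discrete convolution, Q_j = Σ (P_i / 10 mm) · U_{j−i}.
At t = 24 h (j=8): Q = (2.3/10)·1 + (5.7/10)·2 + (25.7/10)·3 + (10.3/10)·4 = 13.2 L/s.

Q ≈ 13.2 L/s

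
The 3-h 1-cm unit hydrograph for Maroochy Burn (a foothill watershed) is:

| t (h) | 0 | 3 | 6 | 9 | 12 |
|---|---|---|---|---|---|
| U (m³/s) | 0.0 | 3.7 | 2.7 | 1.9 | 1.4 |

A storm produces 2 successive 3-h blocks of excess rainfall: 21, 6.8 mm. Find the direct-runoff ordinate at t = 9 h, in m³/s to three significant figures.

By discrete convolution, Q_j = Σ (P_i / 10 mm) · U_{j−i}.
At t = 9 h (j=3): Q = (21/10)·1.9 + (6.8/10)·2.7 = 5.83 m³/s.

Q ≈ 5.83 m³/s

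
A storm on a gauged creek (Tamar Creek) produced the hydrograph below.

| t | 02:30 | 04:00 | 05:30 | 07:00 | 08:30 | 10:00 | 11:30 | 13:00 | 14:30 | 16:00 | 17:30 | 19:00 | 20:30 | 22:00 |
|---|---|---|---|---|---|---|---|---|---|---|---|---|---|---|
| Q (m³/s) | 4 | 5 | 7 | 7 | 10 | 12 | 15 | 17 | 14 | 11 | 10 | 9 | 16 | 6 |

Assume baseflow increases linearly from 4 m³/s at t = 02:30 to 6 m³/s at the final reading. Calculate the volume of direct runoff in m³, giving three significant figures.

V ≈ 3.94 × 10^5 m³

Direct-runoff ordinates (Q − Q_b): 0.00, 0.85, 2.69, 2.54, 5.38, 7.23, 10.08, 11.92, 8.77, 5.62, 4.46, 3.31, 10.15, 0.00 m³/s.
ΣQ_DR = 73.00 m³/s.
With Δt = 1.5 h = 5400 s, V = ΣQ_DR · Δt = 73.00 × 5400 = 3.94 × 10^5 m³.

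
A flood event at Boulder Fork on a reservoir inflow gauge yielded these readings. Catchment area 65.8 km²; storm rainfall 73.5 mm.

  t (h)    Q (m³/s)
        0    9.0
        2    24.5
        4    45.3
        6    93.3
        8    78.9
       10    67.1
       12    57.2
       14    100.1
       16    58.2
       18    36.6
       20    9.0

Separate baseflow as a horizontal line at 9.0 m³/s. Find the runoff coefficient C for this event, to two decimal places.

ΣQ_DR = 480.2 m³/s; V = ΣQ_DR·Δt = 3.457 × 10^6 m³.
Runoff depth d = V / A = 52.54 mm.
C = d / P = 52.54 / 73.5 = 0.71.

C ≈ 0.71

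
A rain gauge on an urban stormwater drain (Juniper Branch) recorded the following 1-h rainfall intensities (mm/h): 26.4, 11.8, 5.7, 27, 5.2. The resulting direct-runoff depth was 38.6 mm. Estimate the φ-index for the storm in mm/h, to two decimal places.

Only the 3 blocks with intensity above φ contribute runoff: 26.4, 11.8, 27 mm/h.
Σ(I−φ)·Δt = d  ⇒  (26.4+11.8+27 − 3φ)·1 = 38.6
φ = (65.20 − 38.6/1) / 3 = 8.87 mm/h.

φ ≈ 8.87 mm/h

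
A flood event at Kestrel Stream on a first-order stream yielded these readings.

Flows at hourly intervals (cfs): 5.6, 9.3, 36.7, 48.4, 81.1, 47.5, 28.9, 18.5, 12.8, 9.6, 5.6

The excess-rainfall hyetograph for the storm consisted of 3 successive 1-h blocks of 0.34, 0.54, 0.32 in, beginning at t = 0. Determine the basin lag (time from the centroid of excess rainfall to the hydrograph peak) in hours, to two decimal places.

Centroid of excess rainfall: t_c = Σ P_i·t̄_i / ΣP_i = 1.4833 h (block centres at 0.5, 1.5, 2.5 h).
Hydrograph peak occurs at t = 4 h, so basin lag t_L = 4 − 1.4833 = 2.52 h.

t_L ≈ 2.52 h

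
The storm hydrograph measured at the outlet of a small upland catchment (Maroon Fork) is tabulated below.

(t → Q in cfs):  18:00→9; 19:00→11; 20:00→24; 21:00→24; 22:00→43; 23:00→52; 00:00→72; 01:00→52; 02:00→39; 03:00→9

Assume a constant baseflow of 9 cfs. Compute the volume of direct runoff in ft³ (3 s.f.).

Direct-runoff ordinates (Q − Q_b): 0.0, 2.0, 15.0, 15.0, 34.0, 43.0, 63.0, 43.0, 30.0, 0.0 cfs.
ΣQ_DR = 245.0 cfs.
With Δt = 1 h = 3600 s, V = ΣQ_DR · Δt = 245.0 × 3600 = 8.82 × 10^5 ft³.

V ≈ 8.82 × 10^5 ft³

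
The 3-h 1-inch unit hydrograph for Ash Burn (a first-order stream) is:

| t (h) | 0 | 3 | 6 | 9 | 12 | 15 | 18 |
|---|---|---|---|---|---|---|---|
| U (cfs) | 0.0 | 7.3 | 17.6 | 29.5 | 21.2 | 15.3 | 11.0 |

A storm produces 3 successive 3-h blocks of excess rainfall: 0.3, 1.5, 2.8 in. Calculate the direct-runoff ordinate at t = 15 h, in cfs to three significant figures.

By discrete convolution, Q_j = Σ (P_i / 1 in) · U_{j−i}.
At t = 15 h (j=5): Q = (0.3/1)·15.3 + (1.5/1)·21.2 + (2.8/1)·29.5 = 119 cfs.

Q ≈ 119 cfs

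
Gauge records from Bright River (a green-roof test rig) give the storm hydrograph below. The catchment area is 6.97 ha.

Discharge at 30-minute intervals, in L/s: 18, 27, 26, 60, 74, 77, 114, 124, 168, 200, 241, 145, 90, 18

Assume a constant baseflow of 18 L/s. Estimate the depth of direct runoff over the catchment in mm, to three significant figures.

d ≈ 29.2 mm

Direct runoff: 0.0, 9.0, 8.0, 42.0, 56.0, 59.0, 96.0, 106.0, 150.0, 182.0, 223.0, 127.0, 72.0, 0.0 L/s; ΣQ_DR = 1130 L/s.
V = ΣQ_DR · Δt = 1130 × 1800 s = 2.034 × 10^6 L.
Over A = 6.97 ha, depth = V / A = 29.2 mm.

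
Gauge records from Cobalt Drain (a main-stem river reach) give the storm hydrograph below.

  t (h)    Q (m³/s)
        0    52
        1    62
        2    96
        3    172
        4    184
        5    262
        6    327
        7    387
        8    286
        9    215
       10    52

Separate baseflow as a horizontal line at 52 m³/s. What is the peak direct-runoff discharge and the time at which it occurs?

Subtracting baseflow gives direct-runoff ordinates: 0.0, 10.0, 44.0, 120.0, 132.0, 210.0, 275.0, 335.0, 234.0, 163.0, 0.0 m³/s.
The maximum is 335.0 m³/s, occurring at the reading for t = 7 h.

Q_p = 335.0 m³/s at t = 7 h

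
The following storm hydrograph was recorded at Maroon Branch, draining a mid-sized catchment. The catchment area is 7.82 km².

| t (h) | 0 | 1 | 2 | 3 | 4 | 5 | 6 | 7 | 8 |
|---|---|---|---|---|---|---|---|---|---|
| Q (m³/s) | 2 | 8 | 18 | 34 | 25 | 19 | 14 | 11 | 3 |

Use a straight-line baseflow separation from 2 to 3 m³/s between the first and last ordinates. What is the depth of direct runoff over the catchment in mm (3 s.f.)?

d ≈ 51.3 mm

Direct runoff: 0.00, 5.88, 15.75, 31.62, 22.50, 16.38, 11.25, 8.12, 0.00 m³/s; ΣQ_DR = 111.5 m³/s.
V = ΣQ_DR · Δt = 111.5 × 3600 s = 4.014 × 10^5 m³.
Over A = 7.82 km², depth = V / A = 51.3 mm.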